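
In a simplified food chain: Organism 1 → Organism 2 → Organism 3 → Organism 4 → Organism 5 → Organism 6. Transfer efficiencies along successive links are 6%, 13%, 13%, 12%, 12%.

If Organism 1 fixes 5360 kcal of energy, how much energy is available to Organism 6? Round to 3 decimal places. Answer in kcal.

0.078 kcal

Organism 2: 5360 × 0.06 = 321.6 kcal
Organism 3: 321.6 × 0.13 = 41.808 kcal
Organism 4: 41.808 × 0.13 = 5.43504 kcal
Organism 5: 5.43504 × 0.12 = 0.6522048 kcal
Organism 6: 0.6522048 × 0.12 = 0.078264576 kcal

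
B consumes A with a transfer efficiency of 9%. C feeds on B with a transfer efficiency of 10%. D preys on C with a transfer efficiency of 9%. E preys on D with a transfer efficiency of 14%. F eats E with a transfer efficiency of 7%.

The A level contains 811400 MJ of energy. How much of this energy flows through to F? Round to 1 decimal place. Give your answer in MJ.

B: 811400 × 0.09 = 73026 MJ
C: 73026 × 0.1 = 7302.6 MJ
D: 7302.6 × 0.09 = 657.234 MJ
E: 657.234 × 0.14 = 92.01276 MJ
F: 92.01276 × 0.07 = 6.4408932 MJ

6.4 MJ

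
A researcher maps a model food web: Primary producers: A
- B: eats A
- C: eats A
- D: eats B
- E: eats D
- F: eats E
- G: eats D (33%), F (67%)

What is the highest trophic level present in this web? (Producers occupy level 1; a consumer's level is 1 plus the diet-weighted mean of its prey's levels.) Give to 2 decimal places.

B: 1 + 1 = 2
C: 1 + 1 = 2
D: 1 + 2 = 3
E: 1 + 3 = 4
F: 1 + 4 = 5
G: 1 + (0.33×3 + 0.67×5) = 5.34

5.34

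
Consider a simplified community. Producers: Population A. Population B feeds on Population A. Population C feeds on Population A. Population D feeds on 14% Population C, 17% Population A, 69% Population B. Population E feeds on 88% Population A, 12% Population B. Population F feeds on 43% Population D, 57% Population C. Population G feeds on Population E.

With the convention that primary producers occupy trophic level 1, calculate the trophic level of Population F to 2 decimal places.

3.36

Population B: 1 + 1 = 2
Population C: 1 + 1 = 2
Population D: 1 + (0.14×2 + 0.17×1 + 0.69×2) = 2.83
Population E: 1 + (0.88×1 + 0.12×2) = 2.12
Population F: 1 + (0.43×2.83 + 0.57×2) = 3.3569
Population G: 1 + 2.12 = 3.12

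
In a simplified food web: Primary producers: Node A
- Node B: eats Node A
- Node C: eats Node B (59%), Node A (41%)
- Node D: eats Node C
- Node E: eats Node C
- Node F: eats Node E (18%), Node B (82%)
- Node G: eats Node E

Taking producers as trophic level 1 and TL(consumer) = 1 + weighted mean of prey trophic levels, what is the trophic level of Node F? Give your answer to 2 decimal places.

3.29

Node B: 1 + 1 = 2
Node C: 1 + (0.59×2 + 0.41×1) = 2.59
Node D: 1 + 2.59 = 3.59
Node E: 1 + 2.59 = 3.59
Node F: 1 + (0.18×3.59 + 0.82×2) = 3.2862
Node G: 1 + 3.59 = 4.59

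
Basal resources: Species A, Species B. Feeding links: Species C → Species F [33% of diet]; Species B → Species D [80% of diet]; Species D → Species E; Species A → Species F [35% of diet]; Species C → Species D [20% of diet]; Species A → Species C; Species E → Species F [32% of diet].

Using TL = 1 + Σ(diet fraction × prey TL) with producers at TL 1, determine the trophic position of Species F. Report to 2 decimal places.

Species C: 1 + 1 = 2
Species D: 1 + (0.8×1 + 0.2×2) = 2.2
Species E: 1 + 2.2 = 3.2
Species F: 1 + (0.33×2 + 0.35×1 + 0.32×3.2) = 3.034

3.03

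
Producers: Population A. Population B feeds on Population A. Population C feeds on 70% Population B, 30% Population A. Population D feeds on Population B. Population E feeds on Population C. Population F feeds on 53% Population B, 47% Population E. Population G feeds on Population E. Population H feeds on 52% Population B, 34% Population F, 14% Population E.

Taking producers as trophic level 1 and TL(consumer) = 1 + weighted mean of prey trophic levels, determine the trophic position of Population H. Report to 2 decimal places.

Population B: 1 + 1 = 2
Population C: 1 + (0.7×2 + 0.3×1) = 2.7
Population D: 1 + 2 = 3
Population E: 1 + 2.7 = 3.7
Population F: 1 + (0.53×2 + 0.47×3.7) = 3.799
Population G: 1 + 3.7 = 4.7
Population H: 1 + (0.52×2 + 0.34×3.799 + 0.14×3.7) = 3.84966

3.85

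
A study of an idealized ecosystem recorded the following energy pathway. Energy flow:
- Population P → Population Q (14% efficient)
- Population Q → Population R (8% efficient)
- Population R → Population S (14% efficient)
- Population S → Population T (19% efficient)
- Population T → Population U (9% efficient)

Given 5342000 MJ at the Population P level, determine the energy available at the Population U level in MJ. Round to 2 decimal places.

Population Q: 5342000 × 0.14 = 747880 MJ
Population R: 747880 × 0.08 = 59830.4 MJ
Population S: 59830.4 × 0.14 = 8376.256 MJ
Population T: 8376.256 × 0.19 = 1591.48864 MJ
Population U: 1591.48864 × 0.09 = 143.2339776 MJ

143.23 MJ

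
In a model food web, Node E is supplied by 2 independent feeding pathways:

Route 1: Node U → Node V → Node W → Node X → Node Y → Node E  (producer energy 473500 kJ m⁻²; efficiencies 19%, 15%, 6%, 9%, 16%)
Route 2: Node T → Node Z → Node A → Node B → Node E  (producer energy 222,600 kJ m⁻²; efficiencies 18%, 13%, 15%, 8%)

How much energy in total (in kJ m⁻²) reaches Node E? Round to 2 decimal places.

Route 1: 473500 × 0.19 × 0.15 × 0.06 × 0.09 × 0.16 = 11.659464 kJ m⁻²
Route 2: 222600 × 0.18 × 0.13 × 0.15 × 0.08 = 62.50608 kJ m⁻²
Total at Node E: 11.659464 + 62.50608 = 74.165544 kJ m⁻²

74.17 kJ m⁻²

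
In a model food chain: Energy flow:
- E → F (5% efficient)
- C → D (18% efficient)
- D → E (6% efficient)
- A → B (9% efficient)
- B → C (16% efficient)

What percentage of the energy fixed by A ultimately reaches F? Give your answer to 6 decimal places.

Product of link efficiencies: 0.09 × 0.16 × 0.18 × 0.06 × 0.05 = 0.000007776
As a percentage: 0.000007776 × 100 = 0.000778%

0.000778%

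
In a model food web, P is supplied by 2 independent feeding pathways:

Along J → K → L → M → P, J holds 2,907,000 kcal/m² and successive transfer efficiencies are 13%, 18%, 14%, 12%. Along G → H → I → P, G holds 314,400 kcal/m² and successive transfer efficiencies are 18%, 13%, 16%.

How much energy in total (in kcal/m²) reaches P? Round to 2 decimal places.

Via J: 2907000 × 0.13 × 0.18 × 0.14 × 0.12 = 1142.79984 kcal/m²
Via G: 314400 × 0.18 × 0.13 × 0.16 = 1177.1136 kcal/m²
Total at P: 1142.79984 + 1177.1136 = 2319.91344 kcal/m²

2319.91 kcal/m²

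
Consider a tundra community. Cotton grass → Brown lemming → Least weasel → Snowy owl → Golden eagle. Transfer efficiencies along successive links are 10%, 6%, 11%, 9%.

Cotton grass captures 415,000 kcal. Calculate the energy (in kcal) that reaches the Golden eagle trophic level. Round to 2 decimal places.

24.65 kcal

Brown lemming: 415000 × 0.1 = 41500 kcal
Least weasel: 41500 × 0.06 = 2490 kcal
Snowy owl: 2490 × 0.11 = 273.9 kcal
Golden eagle: 273.9 × 0.09 = 24.651 kcal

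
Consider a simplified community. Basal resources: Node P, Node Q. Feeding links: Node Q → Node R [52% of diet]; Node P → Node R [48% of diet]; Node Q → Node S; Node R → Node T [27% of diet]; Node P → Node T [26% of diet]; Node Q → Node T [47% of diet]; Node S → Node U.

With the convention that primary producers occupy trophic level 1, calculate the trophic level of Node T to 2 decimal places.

Node R: 1 + (0.52×1 + 0.48×1) = 2
Node S: 1 + 1 = 2
Node T: 1 + (0.27×2 + 0.26×1 + 0.47×1) = 2.27
Node U: 1 + 2 = 3

2.27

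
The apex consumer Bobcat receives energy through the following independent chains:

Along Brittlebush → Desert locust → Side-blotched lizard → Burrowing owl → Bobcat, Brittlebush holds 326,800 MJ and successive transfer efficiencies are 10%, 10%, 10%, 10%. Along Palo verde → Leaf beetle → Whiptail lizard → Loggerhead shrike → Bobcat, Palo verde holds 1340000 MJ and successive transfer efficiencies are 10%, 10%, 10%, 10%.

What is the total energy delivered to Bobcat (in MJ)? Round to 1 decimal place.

166.7 MJ

Via Brittlebush: 326800 × 0.1 × 0.1 × 0.1 × 0.1 = 32.68 MJ
Via Palo verde: 1340000 × 0.1 × 0.1 × 0.1 × 0.1 = 134 MJ
Total at Bobcat: 32.68 + 134 = 166.68 MJ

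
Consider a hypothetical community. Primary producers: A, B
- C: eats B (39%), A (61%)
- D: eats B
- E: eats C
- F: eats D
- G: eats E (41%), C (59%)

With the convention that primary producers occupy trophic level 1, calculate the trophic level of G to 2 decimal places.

3.41

C: 1 + (0.39×1 + 0.61×1) = 2
D: 1 + 1 = 2
E: 1 + 2 = 3
F: 1 + 2 = 3
G: 1 + (0.41×3 + 0.59×2) = 3.41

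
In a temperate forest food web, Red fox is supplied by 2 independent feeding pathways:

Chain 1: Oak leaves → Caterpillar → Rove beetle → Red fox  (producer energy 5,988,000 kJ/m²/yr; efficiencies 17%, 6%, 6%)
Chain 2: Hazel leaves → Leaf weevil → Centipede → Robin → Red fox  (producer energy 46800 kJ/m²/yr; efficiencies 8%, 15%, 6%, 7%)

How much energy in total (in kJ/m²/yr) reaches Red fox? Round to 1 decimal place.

3667.0 kJ/m²/yr

Chain 1: 5988000 × 0.17 × 0.06 × 0.06 = 3664.656 kJ/m²/yr
Chain 2: 46800 × 0.08 × 0.15 × 0.06 × 0.07 = 2.35872 kJ/m²/yr
Total at Red fox: 3664.656 + 2.35872 = 3667.01472 kJ/m²/yr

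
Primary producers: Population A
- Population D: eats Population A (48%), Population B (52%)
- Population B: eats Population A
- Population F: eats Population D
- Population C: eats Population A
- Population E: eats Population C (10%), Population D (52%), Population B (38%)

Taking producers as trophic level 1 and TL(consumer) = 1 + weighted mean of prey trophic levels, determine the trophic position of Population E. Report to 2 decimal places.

3.27

Population B: 1 + 1 = 2
Population C: 1 + 1 = 2
Population D: 1 + (0.48×1 + 0.52×2) = 2.52
Population E: 1 + (0.1×2 + 0.52×2.52 + 0.38×2) = 3.2704
Population F: 1 + 2.52 = 3.52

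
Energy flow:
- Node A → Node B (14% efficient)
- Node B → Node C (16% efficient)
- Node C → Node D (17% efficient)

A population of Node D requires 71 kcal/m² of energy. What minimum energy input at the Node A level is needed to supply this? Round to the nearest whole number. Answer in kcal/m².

Cumulative transfer efficiency: 0.14 × 0.16 × 0.17 = 0.003808
Node A energy = 71 / 0.003808 = 18645 kcal/m²

18645 kcal/m²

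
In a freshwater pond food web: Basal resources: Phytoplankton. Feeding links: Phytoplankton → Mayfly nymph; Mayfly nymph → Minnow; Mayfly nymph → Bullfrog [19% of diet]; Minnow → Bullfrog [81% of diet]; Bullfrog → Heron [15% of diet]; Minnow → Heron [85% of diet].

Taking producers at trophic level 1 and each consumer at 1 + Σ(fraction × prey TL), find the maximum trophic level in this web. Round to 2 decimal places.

Mayfly nymph: 1 + 1 = 2
Minnow: 1 + 2 = 3
Bullfrog: 1 + (0.19×2 + 0.81×3) = 3.81
Heron: 1 + (0.15×3.81 + 0.85×3) = 4.1215

4.12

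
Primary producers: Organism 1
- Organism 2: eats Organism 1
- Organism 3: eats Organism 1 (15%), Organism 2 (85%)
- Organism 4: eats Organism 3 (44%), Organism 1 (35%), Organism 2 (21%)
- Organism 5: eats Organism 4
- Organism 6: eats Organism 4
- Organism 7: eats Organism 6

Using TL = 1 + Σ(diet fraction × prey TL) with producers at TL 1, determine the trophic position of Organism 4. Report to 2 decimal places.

Organism 2: 1 + 1 = 2
Organism 3: 1 + (0.15×1 + 0.85×2) = 2.85
Organism 4: 1 + (0.44×2.85 + 0.35×1 + 0.21×2) = 3.024
Organism 5: 1 + 3.024 = 4.024
Organism 6: 1 + 3.024 = 4.024
Organism 7: 1 + 4.024 = 5.024

3.02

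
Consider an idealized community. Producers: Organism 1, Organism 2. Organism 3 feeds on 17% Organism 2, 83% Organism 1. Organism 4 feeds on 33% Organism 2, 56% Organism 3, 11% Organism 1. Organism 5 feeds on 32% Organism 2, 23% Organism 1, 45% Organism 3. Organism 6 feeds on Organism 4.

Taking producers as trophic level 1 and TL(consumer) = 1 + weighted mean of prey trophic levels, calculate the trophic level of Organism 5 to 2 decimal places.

Organism 3: 1 + (0.17×1 + 0.83×1) = 2
Organism 4: 1 + (0.33×1 + 0.56×2 + 0.11×1) = 2.56
Organism 5: 1 + (0.32×1 + 0.23×1 + 0.45×2) = 2.45
Organism 6: 1 + 2.56 = 3.56

2.45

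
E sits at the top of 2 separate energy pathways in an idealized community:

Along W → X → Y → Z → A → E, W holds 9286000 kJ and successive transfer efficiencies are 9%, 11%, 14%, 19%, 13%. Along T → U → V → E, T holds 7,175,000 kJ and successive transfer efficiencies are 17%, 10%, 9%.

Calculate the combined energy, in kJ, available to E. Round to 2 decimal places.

Via W: 9286000 × 0.09 × 0.11 × 0.14 × 0.19 × 0.13 = 317.8987812 kJ
Via T: 7175000 × 0.17 × 0.1 × 0.09 = 10977.75 kJ
Total at E: 317.8987812 + 10977.75 = 11295.6487812 kJ

11295.65 kJ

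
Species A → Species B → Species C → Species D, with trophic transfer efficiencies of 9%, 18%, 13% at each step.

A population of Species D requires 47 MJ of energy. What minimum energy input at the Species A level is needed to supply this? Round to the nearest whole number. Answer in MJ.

22317 MJ

Cumulative transfer efficiency: 0.09 × 0.18 × 0.13 = 0.002106
Species A energy = 47 / 0.002106 = 22317 MJ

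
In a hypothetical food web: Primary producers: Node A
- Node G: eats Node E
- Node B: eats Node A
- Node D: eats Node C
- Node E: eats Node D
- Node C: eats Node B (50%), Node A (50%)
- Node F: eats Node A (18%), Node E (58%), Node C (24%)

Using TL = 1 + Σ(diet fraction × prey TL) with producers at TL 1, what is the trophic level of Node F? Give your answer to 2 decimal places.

4.39

Node B: 1 + 1 = 2
Node C: 1 + (0.5×2 + 0.5×1) = 2.5
Node D: 1 + 2.5 = 3.5
Node E: 1 + 3.5 = 4.5
Node F: 1 + (0.18×1 + 0.58×4.5 + 0.24×2.5) = 4.39
Node G: 1 + 4.5 = 5.5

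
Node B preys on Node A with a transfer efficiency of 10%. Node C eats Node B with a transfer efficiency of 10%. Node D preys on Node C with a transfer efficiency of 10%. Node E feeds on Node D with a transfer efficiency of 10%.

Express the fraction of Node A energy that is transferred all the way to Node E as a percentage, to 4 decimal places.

Product of link efficiencies: 0.1 × 0.1 × 0.1 × 0.1 = 0.0001
As a percentage: 0.0001 × 100 = 0.0100%

0.0100%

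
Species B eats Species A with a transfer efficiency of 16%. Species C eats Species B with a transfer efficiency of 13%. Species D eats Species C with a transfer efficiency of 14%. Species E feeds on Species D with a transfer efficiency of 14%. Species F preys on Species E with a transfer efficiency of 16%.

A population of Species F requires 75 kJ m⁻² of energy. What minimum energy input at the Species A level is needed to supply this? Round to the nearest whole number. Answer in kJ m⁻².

1149799 kJ m⁻²

Cumulative transfer efficiency: 0.16 × 0.13 × 0.14 × 0.14 × 0.16 = 0.0000652288
Species A energy = 75 / 0.0000652288 = 1149799 kJ m⁻²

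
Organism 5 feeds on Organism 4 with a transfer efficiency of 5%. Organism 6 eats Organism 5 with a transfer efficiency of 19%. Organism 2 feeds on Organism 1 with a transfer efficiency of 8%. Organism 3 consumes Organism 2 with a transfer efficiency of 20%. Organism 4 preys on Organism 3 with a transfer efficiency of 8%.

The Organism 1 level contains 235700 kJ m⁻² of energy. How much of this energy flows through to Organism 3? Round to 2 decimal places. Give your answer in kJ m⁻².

3771.20 kJ m⁻²

Organism 2: 235700 × 0.08 = 18856 kJ m⁻²
Organism 3: 18856 × 0.2 = 3771.2 kJ m⁻²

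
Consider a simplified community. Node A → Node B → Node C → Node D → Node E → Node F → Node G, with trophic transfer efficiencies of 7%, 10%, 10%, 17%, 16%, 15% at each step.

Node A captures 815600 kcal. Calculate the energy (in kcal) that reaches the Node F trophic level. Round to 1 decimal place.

15.5 kcal

Node B: 815600 × 0.07 = 57092 kcal
Node C: 57092 × 0.1 = 5709.2 kcal
Node D: 5709.2 × 0.1 = 570.92 kcal
Node E: 570.92 × 0.17 = 97.0564 kcal
Node F: 97.0564 × 0.16 = 15.529024 kcal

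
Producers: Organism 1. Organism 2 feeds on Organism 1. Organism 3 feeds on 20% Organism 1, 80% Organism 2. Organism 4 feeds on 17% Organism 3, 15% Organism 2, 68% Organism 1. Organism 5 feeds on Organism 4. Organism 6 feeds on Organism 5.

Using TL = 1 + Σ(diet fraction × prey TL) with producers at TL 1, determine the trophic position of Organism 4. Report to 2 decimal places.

Organism 2: 1 + 1 = 2
Organism 3: 1 + (0.2×1 + 0.8×2) = 2.8
Organism 4: 1 + (0.17×2.8 + 0.15×2 + 0.68×1) = 2.456
Organism 5: 1 + 2.456 = 3.456
Organism 6: 1 + 3.456 = 4.456

2.46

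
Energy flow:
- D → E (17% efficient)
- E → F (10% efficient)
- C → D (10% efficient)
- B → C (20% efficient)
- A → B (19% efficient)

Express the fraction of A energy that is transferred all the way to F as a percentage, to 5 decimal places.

0.00646%

Product of link efficiencies: 0.19 × 0.2 × 0.1 × 0.17 × 0.1 = 0.0000646
As a percentage: 0.0000646 × 100 = 0.00646%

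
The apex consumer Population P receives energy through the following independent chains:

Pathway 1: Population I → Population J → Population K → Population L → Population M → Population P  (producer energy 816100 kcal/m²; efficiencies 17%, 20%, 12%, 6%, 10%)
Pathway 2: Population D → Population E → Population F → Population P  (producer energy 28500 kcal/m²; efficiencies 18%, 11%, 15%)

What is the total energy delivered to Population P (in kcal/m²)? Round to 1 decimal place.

104.6 kcal/m²

Pathway 1: 816100 × 0.17 × 0.2 × 0.12 × 0.06 × 0.1 = 19.978128 kcal/m²
Pathway 2: 28500 × 0.18 × 0.11 × 0.15 = 84.645 kcal/m²
Total at Population P: 19.978128 + 84.645 = 104.623128 kcal/m²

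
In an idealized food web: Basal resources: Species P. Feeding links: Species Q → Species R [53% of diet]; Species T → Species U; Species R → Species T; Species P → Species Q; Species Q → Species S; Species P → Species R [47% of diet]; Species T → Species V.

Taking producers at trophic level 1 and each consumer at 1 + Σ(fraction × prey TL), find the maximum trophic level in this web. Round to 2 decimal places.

4.53

Species Q: 1 + 1 = 2
Species R: 1 + (0.47×1 + 0.53×2) = 2.53
Species S: 1 + 2 = 3
Species T: 1 + 2.53 = 3.53
Species U: 1 + 3.53 = 4.53
Species V: 1 + 3.53 = 4.53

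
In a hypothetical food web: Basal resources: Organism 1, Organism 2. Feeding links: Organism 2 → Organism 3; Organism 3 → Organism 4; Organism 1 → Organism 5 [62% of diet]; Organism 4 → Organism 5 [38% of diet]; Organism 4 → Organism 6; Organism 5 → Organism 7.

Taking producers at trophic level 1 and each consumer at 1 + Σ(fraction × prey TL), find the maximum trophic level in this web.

4

Organism 3: 1 + 1 = 2
Organism 4: 1 + 2 = 3
Organism 5: 1 + (0.62×1 + 0.38×3) = 2.76
Organism 6: 1 + 3 = 4
Organism 7: 1 + 2.76 = 3.76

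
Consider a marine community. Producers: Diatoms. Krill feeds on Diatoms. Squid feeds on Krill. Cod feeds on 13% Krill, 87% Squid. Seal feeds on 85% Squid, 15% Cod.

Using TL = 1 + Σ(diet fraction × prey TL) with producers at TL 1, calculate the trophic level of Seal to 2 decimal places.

4.13

Krill: 1 + 1 = 2
Squid: 1 + 2 = 3
Cod: 1 + (0.13×2 + 0.87×3) = 3.87
Seal: 1 + (0.85×3 + 0.15×3.87) = 4.1305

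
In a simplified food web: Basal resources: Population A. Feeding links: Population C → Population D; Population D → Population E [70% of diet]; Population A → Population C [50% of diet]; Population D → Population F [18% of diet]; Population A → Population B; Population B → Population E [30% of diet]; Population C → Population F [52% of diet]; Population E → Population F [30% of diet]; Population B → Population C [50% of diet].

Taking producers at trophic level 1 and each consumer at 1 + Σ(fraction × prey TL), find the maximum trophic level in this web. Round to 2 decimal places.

4.15

Population B: 1 + 1 = 2
Population C: 1 + (0.5×1 + 0.5×2) = 2.5
Population D: 1 + 2.5 = 3.5
Population E: 1 + (0.7×3.5 + 0.3×2) = 4.05
Population F: 1 + (0.18×3.5 + 0.52×2.5 + 0.3×4.05) = 4.145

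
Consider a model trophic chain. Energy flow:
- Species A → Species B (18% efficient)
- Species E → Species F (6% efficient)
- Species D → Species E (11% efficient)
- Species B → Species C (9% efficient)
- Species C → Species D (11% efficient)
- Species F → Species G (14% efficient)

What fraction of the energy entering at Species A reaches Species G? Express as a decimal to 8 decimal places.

0.00000165

Product of link efficiencies: 0.18 × 0.09 × 0.11 × 0.11 × 0.06 × 0.14 = 0.000001646568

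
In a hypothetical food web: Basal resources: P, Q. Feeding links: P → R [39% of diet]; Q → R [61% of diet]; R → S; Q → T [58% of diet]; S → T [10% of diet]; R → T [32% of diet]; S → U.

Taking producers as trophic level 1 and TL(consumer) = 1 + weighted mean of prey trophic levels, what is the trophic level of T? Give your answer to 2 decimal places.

2.52

R: 1 + (0.39×1 + 0.61×1) = 2
S: 1 + 2 = 3
T: 1 + (0.58×1 + 0.1×3 + 0.32×2) = 2.52
U: 1 + 3 = 4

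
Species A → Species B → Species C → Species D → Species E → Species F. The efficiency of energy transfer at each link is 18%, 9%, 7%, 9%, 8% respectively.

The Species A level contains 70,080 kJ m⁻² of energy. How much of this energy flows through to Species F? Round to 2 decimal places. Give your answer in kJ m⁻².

Species B: 70080 × 0.18 = 12614.4 kJ m⁻²
Species C: 12614.4 × 0.09 = 1135.296 kJ m⁻²
Species D: 1135.296 × 0.07 = 79.47072 kJ m⁻²
Species E: 79.47072 × 0.09 = 7.1523648 kJ m⁻²
Species F: 7.1523648 × 0.08 = 0.572189184 kJ m⁻²

0.57 kJ m⁻²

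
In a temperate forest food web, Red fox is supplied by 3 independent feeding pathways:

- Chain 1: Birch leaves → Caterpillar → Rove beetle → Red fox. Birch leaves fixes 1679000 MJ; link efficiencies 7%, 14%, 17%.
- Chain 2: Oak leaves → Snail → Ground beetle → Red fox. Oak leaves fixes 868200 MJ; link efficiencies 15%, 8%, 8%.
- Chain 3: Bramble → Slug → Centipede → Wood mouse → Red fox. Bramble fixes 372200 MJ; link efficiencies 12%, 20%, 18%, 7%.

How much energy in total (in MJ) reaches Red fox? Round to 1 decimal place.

Chain 1: 1679000 × 0.07 × 0.14 × 0.17 = 2797.214 MJ
Chain 2: 868200 × 0.15 × 0.08 × 0.08 = 833.472 MJ
Chain 3: 372200 × 0.12 × 0.2 × 0.18 × 0.07 = 112.55328 MJ
Total at Red fox: 2797.214 + 833.472 + 112.55328 = 3743.23928 MJ

3743.2 MJ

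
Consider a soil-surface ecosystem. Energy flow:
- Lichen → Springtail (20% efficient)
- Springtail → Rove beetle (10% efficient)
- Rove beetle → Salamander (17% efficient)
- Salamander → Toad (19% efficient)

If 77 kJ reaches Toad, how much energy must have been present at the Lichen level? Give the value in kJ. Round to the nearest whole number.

Cumulative transfer efficiency: 0.2 × 0.1 × 0.17 × 0.19 = 0.000646
Lichen energy = 77 / 0.000646 = 119195 kJ

119195 kJ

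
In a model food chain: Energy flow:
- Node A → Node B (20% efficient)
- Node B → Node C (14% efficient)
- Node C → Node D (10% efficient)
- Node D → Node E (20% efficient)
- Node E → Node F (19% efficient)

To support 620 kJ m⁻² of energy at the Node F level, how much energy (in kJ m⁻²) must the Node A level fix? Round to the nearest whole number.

5827068 kJ m⁻²

Cumulative transfer efficiency: 0.2 × 0.14 × 0.1 × 0.2 × 0.19 = 0.0001064
Node A energy = 620 / 0.0001064 = 5827068 kJ m⁻²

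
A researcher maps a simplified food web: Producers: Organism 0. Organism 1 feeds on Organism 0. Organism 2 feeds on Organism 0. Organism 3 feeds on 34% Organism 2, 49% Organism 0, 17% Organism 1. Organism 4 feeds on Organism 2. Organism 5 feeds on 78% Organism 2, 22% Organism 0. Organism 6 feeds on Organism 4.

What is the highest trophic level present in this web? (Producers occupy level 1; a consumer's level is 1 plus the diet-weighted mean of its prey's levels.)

Organism 1: 1 + 1 = 2
Organism 2: 1 + 1 = 2
Organism 3: 1 + (0.34×2 + 0.49×1 + 0.17×2) = 2.51
Organism 4: 1 + 2 = 3
Organism 5: 1 + (0.78×2 + 0.22×1) = 2.78
Organism 6: 1 + 3 = 4

4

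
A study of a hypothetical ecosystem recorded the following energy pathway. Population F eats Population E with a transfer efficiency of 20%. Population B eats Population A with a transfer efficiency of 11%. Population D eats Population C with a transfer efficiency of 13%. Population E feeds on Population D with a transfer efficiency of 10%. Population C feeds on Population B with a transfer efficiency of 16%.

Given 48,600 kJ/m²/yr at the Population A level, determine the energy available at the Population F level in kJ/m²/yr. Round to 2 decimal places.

Population B: 48600 × 0.11 = 5346 kJ/m²/yr
Population C: 5346 × 0.16 = 855.36 kJ/m²/yr
Population D: 855.36 × 0.13 = 111.1968 kJ/m²/yr
Population E: 111.1968 × 0.1 = 11.11968 kJ/m²/yr
Population F: 11.11968 × 0.2 = 2.223936 kJ/m²/yr

2.22 kJ/m²/yr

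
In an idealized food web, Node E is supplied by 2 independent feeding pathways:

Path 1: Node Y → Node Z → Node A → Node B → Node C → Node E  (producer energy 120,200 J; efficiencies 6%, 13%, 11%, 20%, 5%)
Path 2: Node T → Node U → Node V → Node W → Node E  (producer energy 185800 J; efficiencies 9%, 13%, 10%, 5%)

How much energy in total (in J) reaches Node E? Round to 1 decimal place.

11.9 J

Path 1: 120200 × 0.06 × 0.13 × 0.11 × 0.2 × 0.05 = 1.031316 J
Path 2: 185800 × 0.09 × 0.13 × 0.1 × 0.05 = 10.8693 J
Total at Node E: 1.031316 + 10.8693 = 11.900616 J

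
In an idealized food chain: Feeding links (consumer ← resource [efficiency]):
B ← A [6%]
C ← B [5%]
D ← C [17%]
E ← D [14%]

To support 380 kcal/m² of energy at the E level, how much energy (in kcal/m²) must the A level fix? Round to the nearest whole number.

5322129 kcal/m²

Cumulative transfer efficiency: 0.06 × 0.05 × 0.17 × 0.14 = 0.0000714
A energy = 380 / 0.0000714 = 5322129 kcal/m²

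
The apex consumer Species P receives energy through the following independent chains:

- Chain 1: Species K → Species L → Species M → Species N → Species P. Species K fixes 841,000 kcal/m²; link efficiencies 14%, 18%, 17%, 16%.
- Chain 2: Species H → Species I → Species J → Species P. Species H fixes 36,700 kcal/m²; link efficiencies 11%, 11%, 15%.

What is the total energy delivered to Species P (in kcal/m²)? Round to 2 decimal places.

Chain 1: 841000 × 0.14 × 0.18 × 0.17 × 0.16 = 576.45504 kcal/m²
Chain 2: 36700 × 0.11 × 0.11 × 0.15 = 66.6105 kcal/m²
Total at Species P: 576.45504 + 66.6105 = 643.06554 kcal/m²

643.07 kcal/m²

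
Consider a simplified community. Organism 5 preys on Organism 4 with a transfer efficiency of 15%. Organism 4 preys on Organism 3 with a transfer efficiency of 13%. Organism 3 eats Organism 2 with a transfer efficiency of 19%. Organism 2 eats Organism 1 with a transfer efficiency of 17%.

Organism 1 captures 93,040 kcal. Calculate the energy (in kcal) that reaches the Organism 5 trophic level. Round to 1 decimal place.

58.6 kcal

Organism 2: 93040 × 0.17 = 15816.8 kcal
Organism 3: 15816.8 × 0.19 = 3005.192 kcal
Organism 4: 3005.192 × 0.13 = 390.67496 kcal
Organism 5: 390.67496 × 0.15 = 58.601244 kcal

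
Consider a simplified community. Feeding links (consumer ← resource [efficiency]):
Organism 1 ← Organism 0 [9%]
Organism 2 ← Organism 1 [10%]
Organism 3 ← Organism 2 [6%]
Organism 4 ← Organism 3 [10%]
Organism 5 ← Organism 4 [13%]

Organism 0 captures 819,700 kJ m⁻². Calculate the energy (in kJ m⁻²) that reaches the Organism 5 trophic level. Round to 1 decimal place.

Organism 1: 819700 × 0.09 = 73773 kJ m⁻²
Organism 2: 73773 × 0.1 = 7377.3 kJ m⁻²
Organism 3: 7377.3 × 0.06 = 442.638 kJ m⁻²
Organism 4: 442.638 × 0.1 = 44.2638 kJ m⁻²
Organism 5: 44.2638 × 0.13 = 5.754294 kJ m⁻²

5.8 kJ m⁻²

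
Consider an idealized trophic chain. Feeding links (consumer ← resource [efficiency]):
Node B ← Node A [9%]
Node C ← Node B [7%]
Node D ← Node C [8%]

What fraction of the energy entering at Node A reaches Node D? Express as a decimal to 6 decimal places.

Product of link efficiencies: 0.09 × 0.07 × 0.08 = 0.000504

0.000504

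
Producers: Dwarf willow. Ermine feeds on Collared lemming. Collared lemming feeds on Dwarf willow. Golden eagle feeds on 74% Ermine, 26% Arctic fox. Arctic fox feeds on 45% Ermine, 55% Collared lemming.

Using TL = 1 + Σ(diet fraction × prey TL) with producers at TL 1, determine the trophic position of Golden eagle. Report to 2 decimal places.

Collared lemming: 1 + 1 = 2
Ermine: 1 + 2 = 3
Arctic fox: 1 + (0.45×3 + 0.55×2) = 3.45
Golden eagle: 1 + (0.74×3 + 0.26×3.45) = 4.117

4.12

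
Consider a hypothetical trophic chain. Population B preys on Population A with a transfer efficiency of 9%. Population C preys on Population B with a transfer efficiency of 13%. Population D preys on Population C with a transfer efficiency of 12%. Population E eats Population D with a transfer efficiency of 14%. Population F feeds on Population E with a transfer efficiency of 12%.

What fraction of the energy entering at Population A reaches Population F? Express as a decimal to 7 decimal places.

0.0000236

Product of link efficiencies: 0.09 × 0.13 × 0.12 × 0.14 × 0.12 = 0.0000235872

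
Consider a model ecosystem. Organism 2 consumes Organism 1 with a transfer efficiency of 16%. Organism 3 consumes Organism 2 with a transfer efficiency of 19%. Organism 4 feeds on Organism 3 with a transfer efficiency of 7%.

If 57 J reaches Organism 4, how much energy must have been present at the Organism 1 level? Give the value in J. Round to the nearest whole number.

26786 J

Cumulative transfer efficiency: 0.16 × 0.19 × 0.07 = 0.002128
Organism 1 energy = 57 / 0.002128 = 26786 J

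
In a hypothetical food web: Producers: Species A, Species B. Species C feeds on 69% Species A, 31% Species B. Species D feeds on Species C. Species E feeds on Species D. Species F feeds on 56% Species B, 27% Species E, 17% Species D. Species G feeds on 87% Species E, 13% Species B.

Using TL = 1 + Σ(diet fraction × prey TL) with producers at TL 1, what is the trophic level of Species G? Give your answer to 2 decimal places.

4.61

Species C: 1 + (0.69×1 + 0.31×1) = 2
Species D: 1 + 2 = 3
Species E: 1 + 3 = 4
Species F: 1 + (0.56×1 + 0.27×4 + 0.17×3) = 3.15
Species G: 1 + (0.87×4 + 0.13×1) = 4.61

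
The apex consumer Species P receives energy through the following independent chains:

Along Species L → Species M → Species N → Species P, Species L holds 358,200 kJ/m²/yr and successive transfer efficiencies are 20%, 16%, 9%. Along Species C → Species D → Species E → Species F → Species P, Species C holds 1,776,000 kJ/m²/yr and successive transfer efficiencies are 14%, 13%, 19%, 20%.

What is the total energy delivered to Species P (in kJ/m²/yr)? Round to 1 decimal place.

Via Species L: 358200 × 0.2 × 0.16 × 0.09 = 1031.616 kJ/m²/yr
Via Species C: 1776000 × 0.14 × 0.13 × 0.19 × 0.2 = 1228.2816 kJ/m²/yr
Total at Species P: 1031.616 + 1228.2816 = 2259.8976 kJ/m²/yr

2259.9 kJ/m²/yr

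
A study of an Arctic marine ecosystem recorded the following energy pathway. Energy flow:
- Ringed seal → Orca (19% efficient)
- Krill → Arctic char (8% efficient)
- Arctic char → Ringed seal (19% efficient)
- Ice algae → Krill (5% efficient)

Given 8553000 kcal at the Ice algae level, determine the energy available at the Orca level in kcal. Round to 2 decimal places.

Krill: 8553000 × 0.05 = 427650 kcal
Arctic char: 427650 × 0.08 = 34212 kcal
Ringed seal: 34212 × 0.19 = 6500.28 kcal
Orca: 6500.28 × 0.19 = 1235.0532 kcal

1235.05 kcal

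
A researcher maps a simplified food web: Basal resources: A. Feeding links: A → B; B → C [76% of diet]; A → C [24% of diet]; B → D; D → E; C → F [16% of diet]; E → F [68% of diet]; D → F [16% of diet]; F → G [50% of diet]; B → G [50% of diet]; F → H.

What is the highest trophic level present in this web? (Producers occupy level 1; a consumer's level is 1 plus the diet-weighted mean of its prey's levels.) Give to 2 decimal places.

B: 1 + 1 = 2
C: 1 + (0.76×2 + 0.24×1) = 2.76
D: 1 + 2 = 3
E: 1 + 3 = 4
F: 1 + (0.16×2.76 + 0.68×4 + 0.16×3) = 4.6416
G: 1 + (0.5×4.6416 + 0.5×2) = 4.3208
H: 1 + 4.6416 = 5.6416

5.64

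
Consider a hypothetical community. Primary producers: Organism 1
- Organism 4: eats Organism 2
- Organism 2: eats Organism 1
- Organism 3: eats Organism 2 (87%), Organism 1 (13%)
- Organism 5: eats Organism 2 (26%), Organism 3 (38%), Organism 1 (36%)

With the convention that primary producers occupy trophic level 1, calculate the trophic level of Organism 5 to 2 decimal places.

Organism 2: 1 + 1 = 2
Organism 3: 1 + (0.87×2 + 0.13×1) = 2.87
Organism 4: 1 + 2 = 3
Organism 5: 1 + (0.26×2 + 0.38×2.87 + 0.36×1) = 2.9706

2.97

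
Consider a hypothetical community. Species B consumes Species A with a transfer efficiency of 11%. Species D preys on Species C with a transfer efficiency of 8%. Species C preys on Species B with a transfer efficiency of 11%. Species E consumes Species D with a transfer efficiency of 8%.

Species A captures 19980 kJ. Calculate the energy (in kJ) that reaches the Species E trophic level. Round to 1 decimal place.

Species B: 19980 × 0.11 = 2197.8 kJ
Species C: 2197.8 × 0.11 = 241.758 kJ
Species D: 241.758 × 0.08 = 19.34064 kJ
Species E: 19.34064 × 0.08 = 1.5472512 kJ

1.5 kJ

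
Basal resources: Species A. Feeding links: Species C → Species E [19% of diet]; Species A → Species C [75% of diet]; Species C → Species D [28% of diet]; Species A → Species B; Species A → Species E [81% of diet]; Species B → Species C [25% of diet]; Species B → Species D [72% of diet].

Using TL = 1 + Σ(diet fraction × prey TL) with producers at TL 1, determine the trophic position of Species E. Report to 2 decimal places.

Species B: 1 + 1 = 2
Species C: 1 + (0.25×2 + 0.75×1) = 2.25
Species D: 1 + (0.28×2.25 + 0.72×2) = 3.07
Species E: 1 + (0.81×1 + 0.19×2.25) = 2.2375

2.24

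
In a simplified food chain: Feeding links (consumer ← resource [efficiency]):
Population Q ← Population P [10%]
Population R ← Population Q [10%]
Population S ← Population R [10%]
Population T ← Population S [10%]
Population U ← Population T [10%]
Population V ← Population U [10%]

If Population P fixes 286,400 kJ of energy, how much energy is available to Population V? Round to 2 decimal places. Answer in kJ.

0.29 kJ

Population Q: 286400 × 0.1 = 28640 kJ
Population R: 28640 × 0.1 = 2864 kJ
Population S: 2864 × 0.1 = 286.4 kJ
Population T: 286.4 × 0.1 = 28.64 kJ
Population U: 28.64 × 0.1 = 2.864 kJ
Population V: 2.864 × 0.1 = 0.2864 kJ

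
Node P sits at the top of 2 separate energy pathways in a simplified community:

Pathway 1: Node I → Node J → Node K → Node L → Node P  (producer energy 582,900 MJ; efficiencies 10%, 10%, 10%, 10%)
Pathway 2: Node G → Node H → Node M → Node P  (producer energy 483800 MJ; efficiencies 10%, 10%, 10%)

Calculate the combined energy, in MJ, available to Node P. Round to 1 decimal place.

Pathway 1: 582900 × 0.1 × 0.1 × 0.1 × 0.1 = 58.29 MJ
Pathway 2: 483800 × 0.1 × 0.1 × 0.1 = 483.8 MJ
Total at Node P: 58.29 + 483.8 = 542.09 MJ

542.1 MJ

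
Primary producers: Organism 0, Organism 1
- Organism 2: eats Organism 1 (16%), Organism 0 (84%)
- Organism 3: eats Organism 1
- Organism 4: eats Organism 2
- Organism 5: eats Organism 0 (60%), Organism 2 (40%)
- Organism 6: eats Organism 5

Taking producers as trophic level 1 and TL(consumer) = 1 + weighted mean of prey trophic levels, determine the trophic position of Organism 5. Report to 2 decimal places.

Organism 2: 1 + (0.16×1 + 0.84×1) = 2
Organism 3: 1 + 1 = 2
Organism 4: 1 + 2 = 3
Organism 5: 1 + (0.6×1 + 0.4×2) = 2.4
Organism 6: 1 + 2.4 = 3.4

2.40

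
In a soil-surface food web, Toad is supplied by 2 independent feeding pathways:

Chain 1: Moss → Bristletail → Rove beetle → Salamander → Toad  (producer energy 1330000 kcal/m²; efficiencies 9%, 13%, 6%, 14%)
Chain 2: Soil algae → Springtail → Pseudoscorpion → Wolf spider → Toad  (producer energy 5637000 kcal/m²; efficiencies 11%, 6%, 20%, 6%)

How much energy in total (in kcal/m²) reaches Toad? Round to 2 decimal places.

577.16 kcal/m²

Chain 1: 1330000 × 0.09 × 0.13 × 0.06 × 0.14 = 130.7124 kcal/m²
Chain 2: 5637000 × 0.11 × 0.06 × 0.2 × 0.06 = 446.4504 kcal/m²
Total at Toad: 130.7124 + 446.4504 = 577.1628 kcal/m²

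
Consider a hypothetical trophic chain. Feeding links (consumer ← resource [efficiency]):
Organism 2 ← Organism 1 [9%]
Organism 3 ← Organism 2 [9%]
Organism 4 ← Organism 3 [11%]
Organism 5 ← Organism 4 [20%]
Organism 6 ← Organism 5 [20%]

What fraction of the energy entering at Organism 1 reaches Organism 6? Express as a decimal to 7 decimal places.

0.0000356

Product of link efficiencies: 0.09 × 0.09 × 0.11 × 0.2 × 0.2 = 0.00003564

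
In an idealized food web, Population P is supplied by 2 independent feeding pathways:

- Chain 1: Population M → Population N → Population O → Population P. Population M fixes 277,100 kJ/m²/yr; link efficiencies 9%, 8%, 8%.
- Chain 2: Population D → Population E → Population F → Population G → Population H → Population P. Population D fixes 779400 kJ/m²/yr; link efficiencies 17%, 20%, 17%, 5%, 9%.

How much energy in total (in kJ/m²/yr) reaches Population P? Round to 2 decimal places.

179.88 kJ/m²/yr

Chain 1: 277100 × 0.09 × 0.08 × 0.08 = 159.6096 kJ/m²/yr
Chain 2: 779400 × 0.17 × 0.2 × 0.17 × 0.05 × 0.09 = 20.272194 kJ/m²/yr
Total at Population P: 159.6096 + 20.272194 = 179.881794 kJ/m²/yr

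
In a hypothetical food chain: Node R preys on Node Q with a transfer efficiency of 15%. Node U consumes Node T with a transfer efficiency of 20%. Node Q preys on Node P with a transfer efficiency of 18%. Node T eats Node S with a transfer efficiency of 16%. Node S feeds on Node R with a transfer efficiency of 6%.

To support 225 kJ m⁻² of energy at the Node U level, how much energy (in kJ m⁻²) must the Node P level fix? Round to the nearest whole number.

Cumulative transfer efficiency: 0.18 × 0.15 × 0.06 × 0.16 × 0.2 = 0.00005184
Node P energy = 225 / 0.00005184 = 4340278 kJ m⁻²

4340278 kJ m⁻²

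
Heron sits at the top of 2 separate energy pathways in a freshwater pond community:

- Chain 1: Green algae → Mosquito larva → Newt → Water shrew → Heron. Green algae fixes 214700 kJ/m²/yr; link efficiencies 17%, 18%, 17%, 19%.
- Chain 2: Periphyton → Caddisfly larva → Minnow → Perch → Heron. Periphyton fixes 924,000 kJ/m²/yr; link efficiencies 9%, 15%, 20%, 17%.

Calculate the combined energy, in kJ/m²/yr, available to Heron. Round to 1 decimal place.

Chain 1: 214700 × 0.17 × 0.18 × 0.17 × 0.19 = 212.205186 kJ/m²/yr
Chain 2: 924000 × 0.09 × 0.15 × 0.2 × 0.17 = 424.116 kJ/m²/yr
Total at Heron: 212.205186 + 424.116 = 636.321186 kJ/m²/yr

636.3 kJ/m²/yr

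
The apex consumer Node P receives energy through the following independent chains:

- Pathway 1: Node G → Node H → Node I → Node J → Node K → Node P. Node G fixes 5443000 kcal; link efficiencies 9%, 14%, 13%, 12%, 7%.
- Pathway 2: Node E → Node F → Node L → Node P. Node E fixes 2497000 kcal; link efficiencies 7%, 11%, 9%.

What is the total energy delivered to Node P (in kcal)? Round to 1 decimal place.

Pathway 1: 5443000 × 0.09 × 0.14 × 0.13 × 0.12 × 0.07 = 74.8913256 kcal
Pathway 2: 2497000 × 0.07 × 0.11 × 0.09 = 1730.421 kcal
Total at Node P: 74.8913256 + 1730.421 = 1805.3123256 kcal

1805.3 kcal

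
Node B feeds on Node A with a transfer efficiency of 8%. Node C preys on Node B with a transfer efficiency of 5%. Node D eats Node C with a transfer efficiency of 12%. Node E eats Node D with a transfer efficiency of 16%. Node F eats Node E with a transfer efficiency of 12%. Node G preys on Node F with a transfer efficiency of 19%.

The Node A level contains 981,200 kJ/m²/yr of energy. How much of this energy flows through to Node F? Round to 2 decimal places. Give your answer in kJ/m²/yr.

Node B: 981200 × 0.08 = 78496 kJ/m²/yr
Node C: 78496 × 0.05 = 3924.8 kJ/m²/yr
Node D: 3924.8 × 0.12 = 470.976 kJ/m²/yr
Node E: 470.976 × 0.16 = 75.35616 kJ/m²/yr
Node F: 75.35616 × 0.12 = 9.0427392 kJ/m²/yr

9.04 kJ/m²/yr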